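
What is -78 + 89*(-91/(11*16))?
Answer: -21827/176 ≈ -124.02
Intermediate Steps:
-78 + 89*(-91/(11*16)) = -78 + 89*(-91/176) = -78 - 8099/176 = -21827/176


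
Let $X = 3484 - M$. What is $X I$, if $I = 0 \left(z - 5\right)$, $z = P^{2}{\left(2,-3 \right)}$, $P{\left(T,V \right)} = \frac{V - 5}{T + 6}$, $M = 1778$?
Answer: $0$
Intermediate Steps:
$P{\left(T,V \right)} = \frac{-5 + V}{6 + T}$
$z = 1$ ($z = \left(\frac{-5 - 3}{6 + 2}\right)^{2} = \left(\frac{1}{8} \left(-8\right)\right)^{2} = \left(-1\right)^{2} = 1$)
$I = 0$ ($I = 0 \left(1 - 5\right) = 0 \left(-4\right) = 0$)
$X = 1706$ ($X = 3484 - 1778 = 1706$)
$X I = 1706 \cdot 0 = 0$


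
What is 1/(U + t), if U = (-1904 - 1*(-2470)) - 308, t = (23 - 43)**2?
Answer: 1/658 ≈ 0.0015198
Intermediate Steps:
t = 400 (t = (-20)**2 = 400)
U = 258 (U = (-1904 + 2470) - 308 = 566 - 308 = 258)
1/(U + t) = 1/(258 + 400) = 1/658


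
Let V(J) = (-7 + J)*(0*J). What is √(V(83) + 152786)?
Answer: √152786 ≈ 390.88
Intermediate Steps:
V(J) = 0 (V(J) = (-7 + J)*0 = 0)
√(V(83) + 152786) = √(0 + 152786) = √152786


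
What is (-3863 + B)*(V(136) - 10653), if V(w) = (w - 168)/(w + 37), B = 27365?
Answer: -43314209502/173 ≈ -2.5037e+8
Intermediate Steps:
V(w) = (-168 + w)/(37 + w)
(-3863 + B)*(V(136) - 10653) = (-3863 + 27365)*((-168 + 136)/(37 + 136) - 10653) = 23502*(-32/173 - 10653) = 23502*(-1843001/173) = -43314209502/173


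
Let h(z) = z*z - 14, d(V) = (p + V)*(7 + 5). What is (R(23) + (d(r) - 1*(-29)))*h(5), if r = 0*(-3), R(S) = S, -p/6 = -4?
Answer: 3740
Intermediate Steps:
p = 24 (p = -6*(-4) = 24)
r = 0
d(V) = 288 + 12*V (d(V) = (24 + V)*(7 + 5) = (24 + V)*12 = 288 + 12*V)
h(z) = -14 + z² (h(z) = z² - 14 = -14 + z²)
(R(23) + (d(r) - 1*(-29)))*h(5) = (23 + ((288 + 12*0) - 1*(-29)))*(-14 + 5²) = (23 + ((288 + 0) + 29))*(-14 + 25) = (23 + (288 + 29))*11 = (23 + 317)*11 = 340*11 = 3740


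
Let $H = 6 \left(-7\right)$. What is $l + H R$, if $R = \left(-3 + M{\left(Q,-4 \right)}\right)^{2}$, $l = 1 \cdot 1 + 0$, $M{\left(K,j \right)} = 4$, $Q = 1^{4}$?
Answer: $-41$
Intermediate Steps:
$Q = 1$
$l = 1$ ($l = 1 + 0 = 1$)
$R = 1$ ($R = \left(-3 + 4\right)^{2} = 1^{2} = 1$)
$H = -42$
$l + H R = 1 - 42 = -41$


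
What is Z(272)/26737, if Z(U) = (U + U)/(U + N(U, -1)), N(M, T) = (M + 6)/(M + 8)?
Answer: 76160/1021861403 ≈ 7.4531e-5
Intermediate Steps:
N(M, T) = (6 + M)/(8 + M)
Z(U) = 2*U/(U + (6 + U)/(8 + U)) (Z(U) = (U + U)/(U + (6 + U)/(8 + U)) = (2*U)/(U + (6 + U)/(8 + U)) = 2*U/(U + (6 + U)/(8 + U)))
Z(272)/26737 = (2*272*(8 + 272)/(6 + 272 + 272*(8 + 272)))/26737 = (2*272*280/(6 + 272 + 272*280))*(1/26737) = (2*272*280/(6 + 272 + 76160))*(1/26737) = (2*272*280/76438)*(1/26737) = (2*272*(1/76438)*280)*(1/26737) = (76160/38219)*(1/26737) = 76160/1021861403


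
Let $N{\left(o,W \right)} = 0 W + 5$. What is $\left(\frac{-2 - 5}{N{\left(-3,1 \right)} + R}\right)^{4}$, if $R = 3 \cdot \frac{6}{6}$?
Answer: $\frac{2401}{4096} \approx 0.58618$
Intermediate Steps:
$N{\left(o,W \right)} = 5$ ($N{\left(o,W \right)} = 0 + 5 = 5$)
$R = 3$ ($R = 3 \cdot 6 \cdot \frac{1}{6} = 3 \cdot 1 = 3$)
$\left(\frac{-2 - 5}{N{\left(-3,1 \right)} + R}\right)^{4} = \left(\frac{-2 - 5}{5 + 3}\right)^{4} = \left(- \frac{7}{8}\right)^{4} = \frac{2401}{4096}$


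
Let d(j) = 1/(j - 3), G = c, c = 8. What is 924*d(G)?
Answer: 924/5 ≈ 184.80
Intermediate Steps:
G = 8
d(j) = 1/(-3 + j)
924*d(G) = 924/(-3 + 8) = 924/5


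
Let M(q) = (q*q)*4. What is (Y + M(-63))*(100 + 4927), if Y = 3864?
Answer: 99232980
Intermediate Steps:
M(q) = 4*q² (M(q) = q²*4 = 4*q²)
(Y + M(-63))*(100 + 4927) = (3864 + 4*(-63)²)*(100 + 4927) = (3864 + 4*3969)*5027 = (3864 + 15876)*5027 = 19740*5027 = 99232980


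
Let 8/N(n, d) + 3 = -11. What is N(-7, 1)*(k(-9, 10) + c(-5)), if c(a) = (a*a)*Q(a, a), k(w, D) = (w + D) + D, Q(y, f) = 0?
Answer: -44/7 ≈ -6.2857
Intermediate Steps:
N(n, d) = -4/7 (N(n, d) = 8/(-3 - 11) = 8/(-14) = 8*(-1/14) = -4/7)
k(w, D) = w + 2*D (k(w, D) = (D + w) + D = w + 2*D)
c(a) = 0 (c(a) = (a*a)*0 = a²*0 = 0)
N(-7, 1)*(k(-9, 10) + c(-5)) = -4*((-9 + 2*10) + 0)/7 = -4*((-9 + 20) + 0)/7 = -4*(11 + 0)/7 = -4/7*11 = -44/7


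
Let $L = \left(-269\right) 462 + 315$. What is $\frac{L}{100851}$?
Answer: $- \frac{41321}{33617} \approx -1.2292$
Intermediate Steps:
$L = -123963$ ($L = -124278 + 315 = -123963$)
$\frac{L}{100851} = - \frac{123963}{100851} = \left(-123963\right) \frac{1}{100851} = - \frac{41321}{33617}$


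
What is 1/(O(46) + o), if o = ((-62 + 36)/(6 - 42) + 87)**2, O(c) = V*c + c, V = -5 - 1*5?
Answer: 324/2359105 ≈ 0.00013734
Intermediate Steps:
V = -10 (V = -5 - 5 = -10)
O(c) = -9*c (O(c) = -10*c + c = -9*c)
o = 2493241/324 (o = (-26/(-36) + 87)**2 = (-26*(-1/36) + 87)**2 = (13/18 + 87)**2 = (1579/18)**2 = 2493241/324 ≈ 7695.2)
1/(O(46) + o) = 1/(-9*46 + 2493241/324) = 1/(-414 + 2493241/324) = 1/(2359105/324) = 324/2359105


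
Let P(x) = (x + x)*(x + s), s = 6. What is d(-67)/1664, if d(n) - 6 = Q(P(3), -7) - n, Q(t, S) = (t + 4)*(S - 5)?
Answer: -623/1664 ≈ -0.37440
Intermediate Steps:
P(x) = 2*x*(6 + x) (P(x) = (x + x)*(x + 6) = (2*x)*(6 + x) = 2*x*(6 + x))
Q(t, S) = (-5 + S)*(4 + t) (Q(t, S) = (4 + t)*(-5 + S) = (-5 + S)*(4 + t))
d(n) = -690 - n (d(n) = 6 + ((-20 - 10*3*(6 + 3) + 4*(-7) - 14*3*(6 + 3)) - n) = 6 + ((-20 - 10*3*9 - 28 - 14*3*9) - n) = 6 + ((-20 - 5*54 - 28 - 7*54) - n) = 6 + ((-20 - 270 - 28 - 378) - n) = 6 + (-696 - n) = -690 - n)
d(-67)/1664 = (-690 - 1*(-67))/1664 = (-690 + 67)*(1/1664) = -623*1/1664 = -623/1664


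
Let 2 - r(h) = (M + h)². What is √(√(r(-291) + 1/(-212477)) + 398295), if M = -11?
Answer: √(17981615470823055 + 212477*I*√4117448861408335)/212477 ≈ 631.11 + 0.23926*I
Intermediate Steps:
r(h) = 2 - (-11 + h)²
√(√(r(-291) + 1/(-212477)) + 398295) = √(√((2 - (-11 - 291)²) + 1/(-212477)) + 398295) = √(√((2 - 1*(-302)²) - 1/212477) + 398295) = √(√((2 - 1*91204) - 1/212477) + 398295) = √(√((2 - 91204) - 1/212477) + 398295) = √(√(-91202 - 1/212477) + 398295) = √(√(-19378327355/212477) + 398295) = √(I*√4117448861408335/212477 + 398295) = √(398295 + I*√4117448861408335/212477)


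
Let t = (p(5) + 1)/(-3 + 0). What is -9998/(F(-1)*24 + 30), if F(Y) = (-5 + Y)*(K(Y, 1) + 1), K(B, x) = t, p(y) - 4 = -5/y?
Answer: -4999/39 ≈ -128.18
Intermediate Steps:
p(y) = 4 - 5/y
t = -4/3 (t = ((4 - 5/5) + 1)/(-3 + 0) = ((4 - 5*⅕) + 1)/(-3) = ((4 - 1) + 1)*(-⅓) = (3 + 1)*(-⅓) = 4*(-⅓) = -4/3 ≈ -1.3333)
K(B, x) = -4/3
F(Y) = 5/3 - Y/3 (F(Y) = (-5 + Y)*(-4/3 + 1) = (-5 + Y)*(-⅓) = 5/3 - Y/3)
-9998/(F(-1)*24 + 30) = -9998/((5/3 - ⅓*(-1))*24 + 30) = -9998/((5/3 + ⅓)*24 + 30) = -9998/(2*24 + 30) = -9998/(48 + 30) = -9998/78 = -9998*1/78 = -4999/39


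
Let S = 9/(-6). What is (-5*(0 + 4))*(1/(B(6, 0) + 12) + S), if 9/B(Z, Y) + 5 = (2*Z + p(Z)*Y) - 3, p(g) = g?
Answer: 1630/57 ≈ 28.596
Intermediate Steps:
B(Z, Y) = 9/(-8 + 2*Z + Y*Z) (B(Z, Y) = 9/(-5 + ((2*Z + Z*Y) - 3)) = 9/(-5 + ((2*Z + Y*Z) - 3)) = 9/(-5 + (-3 + 2*Z + Y*Z)) = 9/(-8 + 2*Z + Y*Z))
S = -3/2 (S = 9*(-⅙) = -3/2 ≈ -1.5000)
(-5*(0 + 4))*(1/(B(6, 0) + 12) + S) = (-5*(0 + 4))*(1/(9/(-8 + 2*6 + 0*6) + 12) - 3/2) = (-5*4)*(1/(9/(-8 + 12 + 0) + 12) - 3/2) = -20*(1/(9/4 + 12) - 3/2) = -20*(1/(57/4) - 3/2) = -20*(4/57 - 3/2) = -20*(-163/114) = 1630/57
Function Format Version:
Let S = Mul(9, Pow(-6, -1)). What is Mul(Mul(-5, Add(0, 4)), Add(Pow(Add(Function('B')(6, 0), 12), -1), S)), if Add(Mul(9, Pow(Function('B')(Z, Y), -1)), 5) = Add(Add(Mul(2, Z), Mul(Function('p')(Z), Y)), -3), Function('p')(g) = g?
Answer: Rational(1630, 57) ≈ 28.596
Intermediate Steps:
Function('B')(Z, Y) = Mul(9, Pow(Add(-8, Mul(2, Z), Mul(Y, Z)), -1)) (Function('B')(Z, Y) = Mul(9, Pow(Add(-5, Add(Add(Mul(2, Z), Mul(Z, Y)), -3)), -1)) = Mul(9, Pow(Add(-5, Add(Add(Mul(2, Z), Mul(Y, Z)), -3)), -1)) = Mul(9, Pow(Add(-5, Add(-3, Mul(2, Z), Mul(Y, Z))), -1)) = Mul(9, Pow(Add(-8, Mul(2, Z), Mul(Y, Z)), -1)))
S = Rational(-3, 2) (S = Mul(9, Rational(-1, 6)) = Rational(-3, 2) ≈ -1.5000)
Mul(Mul(-5, Add(0, 4)), Add(Pow(Add(Function('B')(6, 0), 12), -1), S)) = Mul(Mul(-5, Add(0, 4)), Add(Pow(Add(Mul(9, Pow(Add(-8, Mul(2, 6), Mul(0, 6)), -1)), 12), -1), Rational(-3, 2))) = Mul(Mul(-5, 4), Add(Pow(Add(Mul(9, Pow(Add(-8, 12, 0), -1)), 12), -1), Rational(-3, 2))) = Mul(-20, Add(Pow(Add(Mul(9, Pow(4, -1)), 12), -1), Rational(-3, 2))) = Mul(-20, Add(Pow(Add(Mul(9, Rational(1, 4)), 12), -1), Rational(-3, 2))) = Mul(-20, Add(Pow(Add(Rational(9, 4), 12), -1), Rational(-3, 2))) = Mul(-20, Add(Pow(Rational(57, 4), -1), Rational(-3, 2))) = Mul(-20, Add(Rational(4, 57), Rational(-3, 2))) = Mul(-20, Rational(-163, 114)) = Rational(1630, 57)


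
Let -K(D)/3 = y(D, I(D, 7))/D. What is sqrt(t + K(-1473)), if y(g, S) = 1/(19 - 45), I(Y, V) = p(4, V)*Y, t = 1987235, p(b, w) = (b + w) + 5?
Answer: sqrt(323861190286894)/12766 ≈ 1409.7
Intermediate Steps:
p(b, w) = 5 + b + w
I(Y, V) = Y*(9 + V) (I(Y, V) = (5 + 4 + V)*Y = (9 + V)*Y = Y*(9 + V))
y(g, S) = -1/26 (y(g, S) = 1/(-26) = -1/26)
K(D) = 3/(26*D) (K(D) = -(-3)/(26*D) = 3/(26*D))
sqrt(t + K(-1473)) = sqrt(1987235 + (3/26)/(-1473)) = sqrt(1987235 + (3/26)*(-1/1473)) = sqrt(1987235 - 1/12766) = sqrt(25369042009/12766) = sqrt(323861190286894)/12766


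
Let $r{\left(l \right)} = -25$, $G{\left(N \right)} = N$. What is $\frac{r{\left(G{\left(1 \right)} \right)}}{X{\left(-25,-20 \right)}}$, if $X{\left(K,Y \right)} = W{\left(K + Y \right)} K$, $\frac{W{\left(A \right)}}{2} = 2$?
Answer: $\frac{1}{4} \approx 0.25$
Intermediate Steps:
$W{\left(A \right)} = 4$ ($W{\left(A \right)} = 2 \cdot 2 = 4$)
$X{\left(K,Y \right)} = 4 K$
$\frac{r{\left(G{\left(1 \right)} \right)}}{X{\left(-25,-20 \right)}} = - \frac{25}{4 \left(-25\right)} = - \frac{25}{-100} = \left(-25\right) \left(- \frac{1}{100}\right) = \frac{1}{4}$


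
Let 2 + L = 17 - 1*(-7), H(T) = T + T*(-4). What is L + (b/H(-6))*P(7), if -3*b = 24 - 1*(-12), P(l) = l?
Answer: 52/3 ≈ 17.333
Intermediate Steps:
H(T) = -3*T (H(T) = T - 4*T = -3*T)
b = -12 (b = -(24 - 1*(-12))/3 = -(24 + 12)/3 = -⅓*36 = -12)
L = 22 (L = -2 + (17 - 1*(-7)) = -2 + (17 + 7) = -2 + 24 = 22)
L + (b/H(-6))*P(7) = 22 - 12/((-3*(-6)))*7 = 22 - 12/18*7 = 22 - 12*1/18*7 = 22 - ⅔*7 = 22 - 14/3 = 52/3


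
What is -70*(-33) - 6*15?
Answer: 2220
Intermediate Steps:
-70*(-33) - 6*15 = 2310 - 90 = 2220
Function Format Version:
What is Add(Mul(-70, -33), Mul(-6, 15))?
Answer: 2220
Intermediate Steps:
Add(Mul(-70, -33), Mul(-6, 15)) = Add(2310, -90) = 2220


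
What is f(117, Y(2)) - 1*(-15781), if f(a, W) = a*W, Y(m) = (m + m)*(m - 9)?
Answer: 12505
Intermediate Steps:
Y(m) = 2*m*(-9 + m) (Y(m) = (2*m)*(-9 + m) = 2*m*(-9 + m))
f(a, W) = W*a
f(117, Y(2)) - 1*(-15781) = (2*2*(-9 + 2))*117 - 1*(-15781) = (2*2*(-7))*117 + 15781 = -28*117 + 15781 = -3276 + 15781 = 12505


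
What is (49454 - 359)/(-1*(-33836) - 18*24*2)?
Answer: 49095/32972 ≈ 1.4890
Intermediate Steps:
(49454 - 359)/(-1*(-33836) - 18*24*2) = 49095/(33836 - 432*2) = 49095/(33836 - 864) = 49095/32972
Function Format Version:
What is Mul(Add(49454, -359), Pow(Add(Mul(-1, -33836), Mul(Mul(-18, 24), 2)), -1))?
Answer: Rational(49095, 32972) ≈ 1.4890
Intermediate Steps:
Mul(Add(49454, -359), Pow(Add(Mul(-1, -33836), Mul(Mul(-18, 24), 2)), -1)) = Mul(49095, Pow(Add(33836, Mul(-432, 2)), -1)) = Mul(49095, Pow(Add(33836, -864), -1)) = Mul(49095, Pow(32972, -1)) = Mul(49095, Rational(1, 32972)) = Rational(49095, 32972)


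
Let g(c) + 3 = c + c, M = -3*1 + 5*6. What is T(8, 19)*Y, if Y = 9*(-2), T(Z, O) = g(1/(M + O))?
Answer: 1224/23 ≈ 53.217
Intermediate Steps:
M = 27 (M = -3 + 30 = 27)
g(c) = -3 + 2*c (g(c) = -3 + (c + c) = -3 + 2*c)
T(Z, O) = -3 + 2/(27 + O)
Y = -18
T(8, 19)*Y = ((-79 - 3*19)/(27 + 19))*(-18) = ((-79 - 57)/46)*(-18) = ((1/46)*(-136))*(-18) = -68/23*(-18) = 1224/23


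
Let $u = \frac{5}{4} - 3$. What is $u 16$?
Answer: $-28$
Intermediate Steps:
$u = - \frac{7}{4}$ ($u = 5 \cdot \frac{1}{4} - 3 = \frac{5}{4} - 3 = - \frac{7}{4} \approx -1.75$)
$u 16 = \left(- \frac{7}{4}\right) 16 = -28$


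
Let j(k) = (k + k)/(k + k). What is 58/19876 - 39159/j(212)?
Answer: -389162113/9938 ≈ -39159.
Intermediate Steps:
j(k) = 1 (j(k) = (2*k)/((2*k)) = (2*k)*(1/(2*k)) = 1)
58/19876 - 39159/j(212) = 58/19876 - 39159/1 = 58*(1/19876) - 39159*1 = 29/9938 - 39159 = -389162113/9938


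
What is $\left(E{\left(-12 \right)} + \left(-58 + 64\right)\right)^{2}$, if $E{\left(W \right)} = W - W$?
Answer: $36$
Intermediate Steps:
$E{\left(W \right)} = 0$
$\left(E{\left(-12 \right)} + \left(-58 + 64\right)\right)^{2} = \left(0 + \left(-58 + 64\right)\right)^{2} = \left(0 + 6\right)^{2} = 6^{2} = 36$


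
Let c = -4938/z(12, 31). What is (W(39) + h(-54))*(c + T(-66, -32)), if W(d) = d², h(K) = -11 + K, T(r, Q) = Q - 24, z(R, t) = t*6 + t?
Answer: -3554720/31 ≈ -1.1467e+5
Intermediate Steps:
z(R, t) = 7*t (z(R, t) = 6*t + t = 7*t)
T(r, Q) = -24 + Q
c = -4938/217 (c = -4938/(7*31) = -4938/217 ≈ -22.756)
(W(39) + h(-54))*(c + T(-66, -32)) = (39² + (-11 - 54))*(-4938/217 + (-24 - 32)) = (1521 - 65)*(-4938/217 - 56) = 1456*(-17090/217) = -3554720/31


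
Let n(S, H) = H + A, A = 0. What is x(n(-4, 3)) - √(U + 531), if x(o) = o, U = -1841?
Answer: 3 - I*√1310 ≈ 3.0 - 36.194*I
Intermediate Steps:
n(S, H) = H (n(S, H) = H + 0 = H)
x(n(-4, 3)) - √(U + 531) = 3 - √(-1841 + 531) = 3 - √(-1310) = 3 - I*√1310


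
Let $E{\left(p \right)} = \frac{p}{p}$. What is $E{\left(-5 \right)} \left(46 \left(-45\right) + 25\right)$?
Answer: $-2045$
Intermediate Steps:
$E{\left(p \right)} = 1$
$E{\left(-5 \right)} \left(46 \left(-45\right) + 25\right) = 1 \left(46 \left(-45\right) + 25\right) = 1 \left(-2070 + 25\right) = 1 \left(-2045\right) = -2045$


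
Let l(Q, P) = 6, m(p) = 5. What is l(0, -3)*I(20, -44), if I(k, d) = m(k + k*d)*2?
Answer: 60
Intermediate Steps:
I(k, d) = 10 (I(k, d) = 5*2 = 10)
l(0, -3)*I(20, -44) = 6*10 = 60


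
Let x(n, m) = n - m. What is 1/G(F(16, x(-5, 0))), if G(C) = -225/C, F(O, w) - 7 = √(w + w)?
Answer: -7/225 - I*√10/225 ≈ -0.031111 - 0.014055*I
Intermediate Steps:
F(O, w) = 7 + √2*√w (F(O, w) = 7 + √(w + w) = 7 + √(2*w) = 7 + √2*√w)
1/G(F(16, x(-5, 0))) = 1/(-225/(7 + √2*√(-5 - 1*0))) = 1/(-225/(7 + √2*√(-5 + 0))) = 1/(-225/(7 + √2*√(-5))) = 1/(-225/(7 + √2*(I*√5))) = 1/(-225/(7 + I*√10)) = -7/225 - I*√10/225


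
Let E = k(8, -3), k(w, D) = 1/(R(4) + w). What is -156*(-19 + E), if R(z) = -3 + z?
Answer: 8840/3 ≈ 2946.7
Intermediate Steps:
k(w, D) = 1/(1 + w) (k(w, D) = 1/((-3 + 4) + w) = 1/(1 + w))
E = ⅑ (E = 1/(1 + 8) = 1/9 = ⅑ ≈ 0.11111)
-156*(-19 + E) = -156*(-19 + ⅑) = -156*(-170/9) = 8840/3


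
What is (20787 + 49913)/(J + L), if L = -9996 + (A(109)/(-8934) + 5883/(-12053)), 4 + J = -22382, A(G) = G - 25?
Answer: -1268847031900/581165994823 ≈ -2.1833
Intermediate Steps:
A(G) = -25 + G
J = -22386 (J = -4 - 22382 = -22386)
L = -179406310861/17946917 (L = -9996 + ((-25 + 109)/(-8934) + 5883/(-12053)) = -9996 + (84*(-1/8934) + 5883*(-1/12053)) = -9996 + (-14/1489 - 5883/12053) = -9996 - 8928529/17946917 = -179406310861/17946917 ≈ -9996.5)
(20787 + 49913)/(J + L) = (20787 + 49913)/(-22386 - 179406310861/17946917) = 70700/(-581165994823/17946917) = 70700*(-17946917/581165994823) = -1268847031900/581165994823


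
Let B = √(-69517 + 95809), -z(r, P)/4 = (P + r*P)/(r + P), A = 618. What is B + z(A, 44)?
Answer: -54472/331 + 2*√6573 ≈ -2.4199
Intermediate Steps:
z(r, P) = -4*(P + P*r)/(P + r) (z(r, P) = -4*(P + r*P)/(r + P) = -4*(P + P*r)/(P + r))
B = 2*√6573 (B = √26292 = 2*√6573 ≈ 162.15)
B + z(A, 44) = 2*√6573 - 4*44*(1 + 618)/(44 + 618) = 2*√6573 - 4*44*619/662 = 2*√6573 - 4*44*1/662*619 = 2*√6573 - 54472/331 = -54472/331 + 2*√6573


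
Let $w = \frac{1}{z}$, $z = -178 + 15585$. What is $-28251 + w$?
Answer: $- \frac{435263156}{15407} \approx -28251.0$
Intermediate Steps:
$z = 15407$
$w = \frac{1}{15407} \approx 6.4906 \cdot 10^{-5}$
$-28251 + w = -28251 + \frac{1}{15407} = - \frac{435263156}{15407}$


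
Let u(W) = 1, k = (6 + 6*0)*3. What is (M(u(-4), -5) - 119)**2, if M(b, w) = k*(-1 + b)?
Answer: 14161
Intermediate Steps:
k = 18 (k = (6 + 0)*3 = 6*3 = 18)
M(b, w) = -18 + 18*b (M(b, w) = 18*(-1 + b) = -18 + 18*b)
(M(u(-4), -5) - 119)**2 = ((-18 + 18*1) - 119)**2 = ((-18 + 18) - 119)**2 = (0 - 119)**2 = (-119)**2 = 14161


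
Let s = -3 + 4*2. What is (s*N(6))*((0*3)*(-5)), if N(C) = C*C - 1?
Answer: 0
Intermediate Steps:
s = 5 (s = -3 + 8 = 5)
N(C) = -1 + C**2 (N(C) = C**2 - 1 = -1 + C**2)
(s*N(6))*((0*3)*(-5)) = (5*(-1 + 6**2))*((0*3)*(-5)) = (5*(-1 + 36))*(0*(-5)) = (5*35)*0 = 175*0 = 0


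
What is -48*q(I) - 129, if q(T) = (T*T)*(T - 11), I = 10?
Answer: 4671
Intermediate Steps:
q(T) = T²*(-11 + T)
-48*q(I) - 129 = -48*10²*(-11 + 10) - 129 = -4800*(-1) - 129 = -48*(-100) - 129 = 4800 - 129 = 4671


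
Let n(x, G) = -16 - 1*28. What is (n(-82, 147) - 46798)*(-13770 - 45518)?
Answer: 2777168496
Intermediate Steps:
n(x, G) = -44 (n(x, G) = -16 - 28 = -44)
(n(-82, 147) - 46798)*(-13770 - 45518) = (-44 - 46798)*(-13770 - 45518) = -46842*(-59288) = 2777168496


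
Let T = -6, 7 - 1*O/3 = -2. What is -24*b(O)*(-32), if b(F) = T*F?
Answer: -124416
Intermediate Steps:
O = 27 (O = 21 - 3*(-2) = 21 + 6 = 27)
b(F) = -6*F
-24*b(O)*(-32) = -(-144)*27*(-32) = -24*(-162)*(-32) = 3888*(-32) = -124416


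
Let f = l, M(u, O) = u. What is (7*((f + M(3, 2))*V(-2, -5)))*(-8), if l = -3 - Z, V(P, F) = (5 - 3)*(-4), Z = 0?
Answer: 0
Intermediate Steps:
V(P, F) = -8 (V(P, F) = 2*(-4) = -8)
l = -3 (l = -3 - 1*0 = -3 + 0 = -3)
f = -3
(7*((f + M(3, 2))*V(-2, -5)))*(-8) = (7*((-3 + 3)*(-8)))*(-8) = (7*(0*(-8)))*(-8) = (7*0)*(-8) = 0*(-8) = 0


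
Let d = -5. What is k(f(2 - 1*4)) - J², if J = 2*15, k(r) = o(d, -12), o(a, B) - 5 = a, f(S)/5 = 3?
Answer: -900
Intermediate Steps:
f(S) = 15 (f(S) = 5*3 = 15)
o(a, B) = 5 + a
k(r) = 0 (k(r) = 5 - 5 = 0)
J = 30
k(f(2 - 1*4)) - J² = 0 - 1*30² = 0 - 1*900 = 0 - 900 = -900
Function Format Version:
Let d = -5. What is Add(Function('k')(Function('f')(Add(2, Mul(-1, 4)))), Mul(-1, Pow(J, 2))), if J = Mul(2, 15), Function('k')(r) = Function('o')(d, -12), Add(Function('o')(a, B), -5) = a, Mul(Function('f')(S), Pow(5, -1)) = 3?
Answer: -900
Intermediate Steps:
Function('f')(S) = 15 (Function('f')(S) = Mul(5, 3) = 15)
Function('o')(a, B) = Add(5, a)
Function('k')(r) = 0 (Function('k')(r) = Add(5, -5) = 0)
J = 30
Add(Function('k')(Function('f')(Add(2, Mul(-1, 4)))), Mul(-1, Pow(J, 2))) = Add(0, Mul(-1, Pow(30, 2))) = Add(0, Mul(-1, 900)) = Add(0, -900) = -900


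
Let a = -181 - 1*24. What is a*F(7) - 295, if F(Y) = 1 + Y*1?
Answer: -1935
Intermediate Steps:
a = -205 (a = -181 - 24 = -205)
F(Y) = 1 + Y
a*F(7) - 295 = -205*(1 + 7) - 295 = -205*8 - 295 = -1640 - 295 = -1935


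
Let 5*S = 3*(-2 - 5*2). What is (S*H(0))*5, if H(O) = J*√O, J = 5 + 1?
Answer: 0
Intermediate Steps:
J = 6
S = -36/5 (S = (3*(-2 - 5*2))/5 = (3*(-2 - 10))/5 = (3*(-12))/5 = (⅕)*(-36) = -36/5 ≈ -7.2000)
H(O) = 6*√O
(S*H(0))*5 = -216*√0/5*5 = -216*0/5*5 = -36/5*0*5 = 0*5 = 0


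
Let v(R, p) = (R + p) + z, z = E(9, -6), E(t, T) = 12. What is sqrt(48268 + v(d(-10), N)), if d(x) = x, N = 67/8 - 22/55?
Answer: sqrt(19311190)/20 ≈ 219.72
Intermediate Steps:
N = 319/40 (N = 67*(1/8) - 22*1/55 = 67/8 - 2/5 = 319/40 ≈ 7.9750)
z = 12
v(R, p) = 12 + R + p (v(R, p) = (R + p) + 12 = 12 + R + p)
sqrt(48268 + v(d(-10), N)) = sqrt(48268 + (12 - 10 + 319/40)) = sqrt(48268 + 399/40) = sqrt(1931119/40) = sqrt(19311190)/20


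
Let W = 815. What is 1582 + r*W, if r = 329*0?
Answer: 1582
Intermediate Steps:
r = 0
1582 + r*W = 1582 + 0*815 = 1582 + 0 = 1582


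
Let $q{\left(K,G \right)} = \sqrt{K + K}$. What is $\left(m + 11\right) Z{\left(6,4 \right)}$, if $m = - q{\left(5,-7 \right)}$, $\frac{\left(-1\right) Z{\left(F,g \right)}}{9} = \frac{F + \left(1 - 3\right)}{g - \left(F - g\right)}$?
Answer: $-198 + 18 \sqrt{10} \approx -141.08$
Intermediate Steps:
$q{\left(K,G \right)} = \sqrt{2} \sqrt{K}$ ($q{\left(K,G \right)} = \sqrt{2 K} = \sqrt{2} \sqrt{K}$)
$Z{\left(F,g \right)} = - \frac{9 \left(-2 + F\right)}{- F + 2 g}$ ($Z{\left(F,g \right)} = - 9 \frac{F + \left(1 - 3\right)}{g - \left(F - g\right)} = - 9 \frac{F + \left(1 - 3\right)}{- F + 2 g} = - 9 \frac{F - 2}{- F + 2 g} = - 9 \frac{-2 + F}{- F + 2 g} = - \frac{9 \left(-2 + F\right)}{- F + 2 g}$)
$m = - \sqrt{10}$ ($m = - \sqrt{2} \sqrt{5} = - \sqrt{10} \approx -3.1623$)
$\left(m + 11\right) Z{\left(6,4 \right)} = \left(- \sqrt{10} + 11\right) \frac{9 \left(-2 + 6\right)}{6 - 8} = \left(11 - \sqrt{10}\right) 9 \frac{1}{6 - 8} \cdot 4 = \left(11 - \sqrt{10}\right) 9 \frac{1}{-2} \cdot 4 = \left(11 - \sqrt{10}\right) 9 \left(- \frac{1}{2}\right) 4 = \left(11 - \sqrt{10}\right) \left(-18\right) = -198 + 18 \sqrt{10}$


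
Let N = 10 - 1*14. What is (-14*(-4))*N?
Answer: -224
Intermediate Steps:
N = -4 (N = 10 - 14 = -4)
(-14*(-4))*N = -14*(-4)*(-4) = 56*(-4) = -224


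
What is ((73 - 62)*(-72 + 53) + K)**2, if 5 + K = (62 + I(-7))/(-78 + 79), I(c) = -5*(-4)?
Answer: 17424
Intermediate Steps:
I(c) = 20
K = 77 (K = -5 + (62 + 20)/(-78 + 79) = -5 + 82/1 = -5 + 82*1 = -5 + 82 = 77)
((73 - 62)*(-72 + 53) + K)**2 = ((73 - 62)*(-72 + 53) + 77)**2 = (11*(-19) + 77)**2 = (-209 + 77)**2 = (-132)**2 = 17424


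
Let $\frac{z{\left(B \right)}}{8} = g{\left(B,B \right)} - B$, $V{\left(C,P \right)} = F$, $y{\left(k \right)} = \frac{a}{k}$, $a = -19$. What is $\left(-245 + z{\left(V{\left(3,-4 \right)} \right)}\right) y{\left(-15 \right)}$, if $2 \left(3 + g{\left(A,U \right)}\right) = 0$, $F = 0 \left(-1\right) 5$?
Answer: $- \frac{5111}{15} \approx -340.73$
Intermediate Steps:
$F = 0$ ($F = 0 \cdot 5 = 0$)
$g{\left(A,U \right)} = -3$ ($g{\left(A,U \right)} = -3 + \frac{1}{2} \cdot 0 = -3 + 0 = -3$)
$y{\left(k \right)} = - \frac{19}{k}$
$V{\left(C,P \right)} = 0$
$z{\left(B \right)} = -24 - 8 B$ ($z{\left(B \right)} = 8 \left(-3 - B\right) = -24 - 8 B$)
$\left(-245 + z{\left(V{\left(3,-4 \right)} \right)}\right) y{\left(-15 \right)} = \left(-245 - 24\right) \left(- \frac{19}{-15}\right) = \left(-245 + \left(-24 + 0\right)\right) \left(\left(-19\right) \left(- \frac{1}{15}\right)\right) = \left(-245 - 24\right) \frac{19}{15} = \left(-269\right) \frac{19}{15} = - \frac{5111}{15}$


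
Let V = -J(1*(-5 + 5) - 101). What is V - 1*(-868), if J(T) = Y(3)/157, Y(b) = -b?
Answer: 136279/157 ≈ 868.02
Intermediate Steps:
J(T) = -3/157 (J(T) = -1*3/157 = -3*1/157 = -3/157)
V = 3/157 (V = -1*(-3/157) = 3/157 ≈ 0.019108)
V - 1*(-868) = 3/157 - 1*(-868) = 3/157 + 868 = 136279/157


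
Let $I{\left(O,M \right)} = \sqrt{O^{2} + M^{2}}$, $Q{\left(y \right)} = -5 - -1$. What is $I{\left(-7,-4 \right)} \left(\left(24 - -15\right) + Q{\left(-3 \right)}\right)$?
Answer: $35 \sqrt{65} \approx 282.18$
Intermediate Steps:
$Q{\left(y \right)} = -4$ ($Q{\left(y \right)} = -5 + 1 = -4$)
$I{\left(O,M \right)} = \sqrt{M^{2} + O^{2}}$
$I{\left(-7,-4 \right)} \left(\left(24 - -15\right) + Q{\left(-3 \right)}\right) = \sqrt{\left(-4\right)^{2} + \left(-7\right)^{2}} \left(\left(24 - -15\right) - 4\right) = \sqrt{16 + 49} \left(\left(24 + 15\right) - 4\right) = \sqrt{65} \left(39 - 4\right) = \sqrt{65} \cdot 35 = 35 \sqrt{65}$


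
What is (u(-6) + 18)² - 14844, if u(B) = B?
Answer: -14700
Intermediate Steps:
(u(-6) + 18)² - 14844 = (-6 + 18)² - 14844 = 12² - 14844 = 144 - 14844 = -14700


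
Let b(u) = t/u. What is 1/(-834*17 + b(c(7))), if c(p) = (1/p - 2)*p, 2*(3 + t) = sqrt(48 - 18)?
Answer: -1597362/22647029809 + 13*sqrt(30)/67941089427 ≈ -7.0532e-5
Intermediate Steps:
t = -3 + sqrt(30)/2 (t = -3 + sqrt(48 - 18)/2 = -3 + sqrt(30)/2 ≈ -0.26139)
c(p) = p*(-2 + 1/p) (c(p) = (-2 + 1/p)*p = p*(-2 + 1/p))
b(u) = (-3 + sqrt(30)/2)/u
1/(-834*17 + b(c(7))) = 1/(-834*17 + (-6 + sqrt(30))/(2*(1 - 2*7))) = 1/(-14178 + (-6 + sqrt(30))/(2*(1 - 14))) = 1/(-14178 + (1/2)*(-6 + sqrt(30))/(-13)) = 1/(-14178 + (1/2)*(-1/13)*(-6 + sqrt(30))) = 1/(-14178 + (3/13 - sqrt(30)/26)) = 1/(-184311/13 - sqrt(30)/26)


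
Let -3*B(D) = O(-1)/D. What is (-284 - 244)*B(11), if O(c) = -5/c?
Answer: 80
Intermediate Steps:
B(D) = -5/(3*D) (B(D) = -(-5/(-1))/(3*D) = -(-5*(-1))/(3*D) = -5/(3*D))
(-284 - 244)*B(11) = (-284 - 244)*(-5/3/11) = -(-880)/11 = -528*(-5/33) = 80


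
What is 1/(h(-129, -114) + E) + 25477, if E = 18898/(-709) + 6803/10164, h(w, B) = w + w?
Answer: 52138040266705/2046475153 ≈ 25477.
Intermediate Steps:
h(w, B) = 2*w
E = -187255945/7206276 (E = 18898*(-1/709) + 6803*(1/10164) = -18898/709 + 6803/10164 = -187255945/7206276 ≈ -25.985)
1/(h(-129, -114) + E) + 25477 = 1/(2*(-129) - 187255945/7206276) + 25477 = 1/(-258 - 187255945/7206276) + 25477 = 1/(-2046475153/7206276) + 25477 = -7206276/2046475153 + 25477 = 52138040266705/2046475153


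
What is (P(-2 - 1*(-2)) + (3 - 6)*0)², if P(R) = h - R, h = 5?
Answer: 25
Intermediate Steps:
P(R) = 5 - R
(P(-2 - 1*(-2)) + (3 - 6)*0)² = ((5 - (-2 - 1*(-2))) + (3 - 6)*0)² = ((5 - (-2 + 2)) - 3*0)² = ((5 - 1*0) + 0)² = ((5 + 0) + 0)² = (5 + 0)² = 5² = 25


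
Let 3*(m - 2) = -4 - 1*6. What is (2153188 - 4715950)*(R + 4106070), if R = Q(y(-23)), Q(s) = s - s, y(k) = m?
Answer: -10522880165340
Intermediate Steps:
m = -4/3 (m = 2 + (-4 - 1*6)/3 = 2 + (-4 - 6)/3 = 2 + (⅓)*(-10) = 2 - 10/3 = -4/3 ≈ -1.3333)
y(k) = -4/3
Q(s) = 0
R = 0
(2153188 - 4715950)*(R + 4106070) = (2153188 - 4715950)*(0 + 4106070) = -2562762*4106070 = -10522880165340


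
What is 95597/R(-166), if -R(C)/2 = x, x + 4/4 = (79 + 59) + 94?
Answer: -95597/462 ≈ -206.92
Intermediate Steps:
x = 231 (x = -1 + ((79 + 59) + 94) = -1 + (138 + 94) = -1 + 232 = 231)
R(C) = -462 (R(C) = -2*231 = -462)
95597/R(-166) = 95597/(-462) = 95597*(-1/462) = -95597/462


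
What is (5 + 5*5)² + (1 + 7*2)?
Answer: 915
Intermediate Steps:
(5 + 5*5)² + (1 + 7*2) = (5 + 25)² + (1 + 14) = 30² + 15 = 900 + 15 = 915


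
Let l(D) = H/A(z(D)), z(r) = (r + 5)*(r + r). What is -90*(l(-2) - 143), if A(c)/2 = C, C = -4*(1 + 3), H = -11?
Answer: 205425/16 ≈ 12839.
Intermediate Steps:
z(r) = 2*r*(5 + r) (z(r) = (5 + r)*(2*r) = 2*r*(5 + r))
C = -16 (C = -4*4 = -16)
A(c) = -32 (A(c) = 2*(-16) = -32)
l(D) = 11/32 (l(D) = -11/(-32) = -11*(-1/32) = 11/32)
-90*(l(-2) - 143) = -90*(11/32 - 143) = -90*(-4565/32) = 205425/16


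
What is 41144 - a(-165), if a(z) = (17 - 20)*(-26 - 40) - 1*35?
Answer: 40981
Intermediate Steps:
a(z) = 163 (a(z) = -3*(-66) - 35 = 198 - 35 = 163)
41144 - a(-165) = 41144 - 1*163 = 41144 - 163 = 40981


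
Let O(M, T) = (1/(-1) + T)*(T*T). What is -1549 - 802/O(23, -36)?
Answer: -37138423/23976 ≈ -1549.0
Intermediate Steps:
O(M, T) = T²*(-1 + T) (O(M, T) = (-1 + T)*T² = T²*(-1 + T))
-1549 - 802/O(23, -36) = -1549 - 802/((-36)²*(-1 - 36)) = -1549 - 802/(1296*(-37)) = -1549 - 802/(-47952) = -1549 - 1/47952*(-802) = -1549 + 401/23976 = -37138423/23976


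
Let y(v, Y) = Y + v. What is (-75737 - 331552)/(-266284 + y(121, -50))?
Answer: 407289/266213 ≈ 1.5299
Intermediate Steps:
(-75737 - 331552)/(-266284 + y(121, -50)) = (-75737 - 331552)/(-266284 + (-50 + 121)) = -407289/(-266284 + 71) = -407289/(-266213) = -407289*(-1/266213) = 407289/266213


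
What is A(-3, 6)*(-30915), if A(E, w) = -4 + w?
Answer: -61830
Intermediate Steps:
A(-3, 6)*(-30915) = (-4 + 6)*(-30915) = 2*(-30915) = -61830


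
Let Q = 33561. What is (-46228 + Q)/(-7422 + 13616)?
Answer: -12667/6194 ≈ -2.0450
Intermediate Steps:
(-46228 + Q)/(-7422 + 13616) = (-46228 + 33561)/(-7422 + 13616) = -12667/6194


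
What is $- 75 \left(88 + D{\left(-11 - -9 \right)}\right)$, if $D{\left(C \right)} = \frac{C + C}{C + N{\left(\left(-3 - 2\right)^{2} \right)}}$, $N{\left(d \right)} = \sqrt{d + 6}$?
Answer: $- \frac{59200}{9} + \frac{100 \sqrt{31}}{9} \approx -6515.9$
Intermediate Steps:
$N{\left(d \right)} = \sqrt{6 + d}$
$D{\left(C \right)} = \frac{2 C}{C + \sqrt{31}}$ ($D{\left(C \right)} = \frac{C + C}{C + \sqrt{6 + \left(-3 - 2\right)^{2}}} = \frac{2 C}{C + \sqrt{6 + \left(-5\right)^{2}}} = \frac{2 C}{C + \sqrt{6 + 25}} = \frac{2 C}{C + \sqrt{31}}$)
$- 75 \left(88 + D{\left(-11 - -9 \right)}\right) = - 75 \left(88 + \frac{2 \left(-11 - -9\right)}{\left(-11 - -9\right) + \sqrt{31}}\right) = - 75 \left(88 + \frac{2 \left(-11 + 9\right)}{\left(-11 + 9\right) + \sqrt{31}}\right) = - 75 \left(88 + 2 \left(-2\right) \frac{1}{-2 + \sqrt{31}}\right) = - 75 \left(88 - \frac{4}{-2 + \sqrt{31}}\right) = -6600 + \frac{300}{-2 + \sqrt{31}}$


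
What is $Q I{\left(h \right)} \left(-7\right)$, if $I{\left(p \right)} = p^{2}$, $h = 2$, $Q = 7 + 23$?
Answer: $-840$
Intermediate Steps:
$Q = 30$
$Q I{\left(h \right)} \left(-7\right) = 30 \cdot 2^{2} \left(-7\right) = 30 \cdot 4 \left(-7\right) = 120 \left(-7\right) = -840$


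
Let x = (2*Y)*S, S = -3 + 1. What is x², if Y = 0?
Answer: 0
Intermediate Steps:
S = -2
x = 0 (x = (2*0)*(-2) = 0*(-2) = 0)
x² = 0² = 0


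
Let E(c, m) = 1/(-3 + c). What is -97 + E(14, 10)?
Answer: -1066/11 ≈ -96.909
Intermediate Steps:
-97 + E(14, 10) = -97 + 1/(-3 + 14) = -97 + 1/11 = -1066/11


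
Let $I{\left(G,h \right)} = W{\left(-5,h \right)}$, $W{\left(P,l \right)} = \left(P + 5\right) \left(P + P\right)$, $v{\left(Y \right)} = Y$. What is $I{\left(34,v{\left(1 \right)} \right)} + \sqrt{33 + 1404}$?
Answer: $\sqrt{1437} \approx 37.908$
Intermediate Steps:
$W{\left(P,l \right)} = 2 P \left(5 + P\right)$ ($W{\left(P,l \right)} = \left(5 + P\right) 2 P = 2 P \left(5 + P\right)$)
$I{\left(G,h \right)} = 0$ ($I{\left(G,h \right)} = 2 \left(-5\right) \left(5 - 5\right) = 2 \left(-5\right) 0 = 0$)
$I{\left(34,v{\left(1 \right)} \right)} + \sqrt{33 + 1404} = 0 + \sqrt{33 + 1404} = 0 + \sqrt{1437} = \sqrt{1437}$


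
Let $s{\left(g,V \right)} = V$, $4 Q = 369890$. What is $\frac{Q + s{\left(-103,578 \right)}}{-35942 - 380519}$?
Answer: $- \frac{186101}{832922} \approx -0.22343$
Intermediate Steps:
$Q = \frac{184945}{2}$ ($Q = \frac{1}{4} \cdot 369890 = \frac{184945}{2} \approx 92473.0$)
$\frac{Q + s{\left(-103,578 \right)}}{-35942 - 380519} = \frac{\frac{184945}{2} + 578}{-35942 - 380519} = \frac{186101}{2 \left(-35942 - 380519\right)} = \frac{186101}{2 \left(-416461\right)} = \frac{186101}{2} \left(- \frac{1}{416461}\right) = - \frac{186101}{832922}$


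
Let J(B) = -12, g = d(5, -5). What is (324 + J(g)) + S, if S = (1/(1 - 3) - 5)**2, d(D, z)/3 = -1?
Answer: 1369/4 ≈ 342.25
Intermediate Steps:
d(D, z) = -3 (d(D, z) = 3*(-1) = -3)
g = -3
S = 121/4 (S = (1/(-2) - 5)**2 = (-1/2 - 5)**2 = (-11/2)**2 = 121/4 ≈ 30.250)
(324 + J(g)) + S = (324 - 12) + 121/4 = 312 + 121/4 = 1369/4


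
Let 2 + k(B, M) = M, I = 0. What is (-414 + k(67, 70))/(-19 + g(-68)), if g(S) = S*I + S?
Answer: 346/87 ≈ 3.9770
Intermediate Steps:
k(B, M) = -2 + M
g(S) = S (g(S) = S*0 + S = 0 + S = S)
(-414 + k(67, 70))/(-19 + g(-68)) = (-414 + (-2 + 70))/(-19 - 68) = (-414 + 68)/(-87) = -346*(-1/87) = 346/87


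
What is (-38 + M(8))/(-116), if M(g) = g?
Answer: 15/58 ≈ 0.25862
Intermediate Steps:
(-38 + M(8))/(-116) = (-38 + 8)/(-116) = -1/116*(-30) = 15/58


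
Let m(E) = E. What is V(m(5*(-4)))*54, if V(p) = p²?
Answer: 21600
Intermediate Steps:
V(m(5*(-4)))*54 = (5*(-4))²*54 = (-20)²*54 = 400*54 = 21600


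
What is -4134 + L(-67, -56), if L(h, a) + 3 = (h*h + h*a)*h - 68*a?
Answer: -552476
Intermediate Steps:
L(h, a) = -3 - 68*a + h*(h**2 + a*h) (L(h, a) = -3 + ((h*h + h*a)*h - 68*a) = -3 + ((h**2 + a*h)*h - 68*a) = -3 + (h*(h**2 + a*h) - 68*a) = -3 + (-68*a + h*(h**2 + a*h)) = -3 - 68*a + h*(h**2 + a*h))
-4134 + L(-67, -56) = -4134 + (-3 + (-67)**3 - 68*(-56) - 56*(-67)**2) = -4134 + (-3 - 300763 + 3808 - 56*4489) = -4134 + (-3 - 300763 + 3808 - 251384) = -4134 - 548342 = -552476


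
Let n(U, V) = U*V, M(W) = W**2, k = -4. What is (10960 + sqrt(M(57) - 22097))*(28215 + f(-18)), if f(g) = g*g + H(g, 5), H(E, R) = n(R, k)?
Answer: 312568240 + 114076*I*sqrt(1178) ≈ 3.1257e+8 + 3.9153e+6*I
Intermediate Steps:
H(E, R) = -4*R (H(E, R) = R*(-4) = -4*R)
f(g) = -20 + g**2 (f(g) = g*g - 4*5 = g**2 - 20 = -20 + g**2)
(10960 + sqrt(M(57) - 22097))*(28215 + f(-18)) = (10960 + sqrt(57**2 - 22097))*(28215 + (-20 + (-18)**2)) = (10960 + sqrt(3249 - 22097))*(28215 + (-20 + 324)) = (10960 + sqrt(-18848))*(28215 + 304) = (10960 + 4*I*sqrt(1178))*28519 = 312568240 + 114076*I*sqrt(1178)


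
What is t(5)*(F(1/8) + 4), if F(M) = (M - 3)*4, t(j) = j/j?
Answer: -15/2 ≈ -7.5000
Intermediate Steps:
t(j) = 1
F(M) = -12 + 4*M (F(M) = (-3 + M)*4 = -12 + 4*M)
t(5)*(F(1/8) + 4) = 1*((-12 + 4/8) + 4) = 1*((-12 + 4*(1/8)) + 4) = 1*((-12 + 1/2) + 4) = 1*(-23/2 + 4) = 1*(-15/2) = -15/2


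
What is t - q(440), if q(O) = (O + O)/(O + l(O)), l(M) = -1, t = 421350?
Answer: 184971770/439 ≈ 4.2135e+5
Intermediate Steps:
q(O) = 2*O/(-1 + O) (q(O) = (O + O)/(O - 1) = (2*O)/(-1 + O) = 2*O/(-1 + O))
t - q(440) = 421350 - 2*440/(-1 + 440) = 421350 - 2*440/439 = 421350 - 1*880/439 = 421350 - 880/439 = 184971770/439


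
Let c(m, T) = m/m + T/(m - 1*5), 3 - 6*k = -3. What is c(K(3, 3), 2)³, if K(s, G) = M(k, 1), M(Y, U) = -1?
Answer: 8/27 ≈ 0.29630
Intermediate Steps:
k = 1 (k = ½ - ⅙*(-3) = ½ + ½ = 1)
K(s, G) = -1
c(m, T) = 1 + T/(-5 + m) (c(m, T) = 1 + T/(m - 5) = 1 + T/(-5 + m))
c(K(3, 3), 2)³ = ((-5 + 2 - 1)/(-5 - 1))³ = (-4/(-6))³ = (-⅙*(-4))³ = (⅔)³ = 8/27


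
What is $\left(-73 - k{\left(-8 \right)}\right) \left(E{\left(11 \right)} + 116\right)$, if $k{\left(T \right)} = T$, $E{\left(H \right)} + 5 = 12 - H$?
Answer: $-7280$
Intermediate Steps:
$E{\left(H \right)} = 7 - H$ ($E{\left(H \right)} = -5 - \left(-12 + H\right) = 7 - H$)
$\left(-73 - k{\left(-8 \right)}\right) \left(E{\left(11 \right)} + 116\right) = \left(-73 - -8\right) \left(\left(7 - 11\right) + 116\right) = \left(-73 + 8\right) \left(\left(7 - 11\right) + 116\right) = - 65 \left(-4 + 116\right) = \left(-65\right) 112 = -7280$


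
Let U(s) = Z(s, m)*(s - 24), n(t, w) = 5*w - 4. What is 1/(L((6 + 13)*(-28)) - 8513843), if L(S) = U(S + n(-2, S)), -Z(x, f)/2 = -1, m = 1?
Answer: -1/8520283 ≈ -1.1737e-7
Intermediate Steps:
n(t, w) = -4 + 5*w
Z(x, f) = 2 (Z(x, f) = -2*(-1) = 2)
U(s) = -48 + 2*s (U(s) = 2*(s - 24) = 2*(-24 + s) = -48 + 2*s)
L(S) = -56 + 12*S (L(S) = -48 + 2*(S + (-4 + 5*S)) = -48 + 2*(-4 + 6*S) = -48 + (-8 + 12*S) = -56 + 12*S)
1/(L((6 + 13)*(-28)) - 8513843) = 1/((-56 + 12*((6 + 13)*(-28))) - 8513843) = 1/((-56 + 12*(19*(-28))) - 8513843) = 1/((-56 + 12*(-532)) - 8513843) = 1/((-56 - 6384) - 8513843) = 1/(-6440 - 8513843) = 1/(-8520283) = -1/8520283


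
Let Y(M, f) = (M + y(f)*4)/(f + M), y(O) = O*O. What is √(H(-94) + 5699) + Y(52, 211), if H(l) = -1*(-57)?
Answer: 178136/263 + 2*√1439 ≈ 753.19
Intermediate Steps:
y(O) = O²
H(l) = 57
Y(M, f) = (M + 4*f²)/(M + f) (Y(M, f) = (M + f²*4)/(f + M) = (M + 4*f²)/(M + f))
√(H(-94) + 5699) + Y(52, 211) = √(57 + 5699) + (52 + 4*211²)/(52 + 211) = √5756 + (52 + 4*44521)/263 = 2*√1439 + (52 + 178084)/263 = 2*√1439 + (1/263)*178136 = 2*√1439 + 178136/263 = 178136/263 + 2*√1439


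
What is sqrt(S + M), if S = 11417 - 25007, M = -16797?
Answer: I*sqrt(30387) ≈ 174.32*I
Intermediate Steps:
S = -13590
sqrt(S + M) = sqrt(-13590 - 16797) = sqrt(-30387) = I*sqrt(30387)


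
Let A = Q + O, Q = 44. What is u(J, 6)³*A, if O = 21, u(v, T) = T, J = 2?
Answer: 14040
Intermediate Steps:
A = 65 (A = 44 + 21 = 65)
u(J, 6)³*A = 6³*65 = 216*65 = 14040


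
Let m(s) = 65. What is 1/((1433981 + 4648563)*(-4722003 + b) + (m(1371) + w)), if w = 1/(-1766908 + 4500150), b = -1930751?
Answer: -2733242/110602465866941481861 ≈ -2.4712e-14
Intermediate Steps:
w = 1/2733242 ≈ 3.6587e-7
1/((1433981 + 4648563)*(-4722003 + b) + (m(1371) + w)) = 1/((1433981 + 4648563)*(-4722003 - 1930751) + (65 + 1/2733242)) = 1/(6082544*(-6652754) + 177660731/2733242) = 1/(-40465668926176 + 177660731/2733242) = 1/(-110602465866941481861/2733242) = -2733242/110602465866941481861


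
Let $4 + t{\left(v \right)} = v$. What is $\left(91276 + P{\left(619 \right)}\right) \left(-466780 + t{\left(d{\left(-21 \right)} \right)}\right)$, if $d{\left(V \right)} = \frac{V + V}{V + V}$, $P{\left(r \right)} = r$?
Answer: $-42895023785$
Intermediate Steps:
$d{\left(V \right)} = 1$ ($d{\left(V \right)} = \frac{2 V}{2 V} = 2 V \frac{1}{2 V} = 1$)
$t{\left(v \right)} = -4 + v$
$\left(91276 + P{\left(619 \right)}\right) \left(-466780 + t{\left(d{\left(-21 \right)} \right)}\right) = \left(91276 + 619\right) \left(-466780 + \left(-4 + 1\right)\right) = 91895 \left(-466780 - 3\right) = 91895 \left(-466783\right) = -42895023785$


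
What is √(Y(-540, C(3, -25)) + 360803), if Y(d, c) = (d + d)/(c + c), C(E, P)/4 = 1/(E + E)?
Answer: √359993 ≈ 599.99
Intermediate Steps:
C(E, P) = 2/E (C(E, P) = 4/(E + E) = 4/((2*E)) = 4*(1/(2*E)) = 2/E)
Y(d, c) = d/c (Y(d, c) = (2*d)/((2*c)) = (2*d)*(1/(2*c)) = d/c)
√(Y(-540, C(3, -25)) + 360803) = √(-540/(2/3) + 360803) = √(-540/(2*(⅓)) + 360803) = √(-540/⅔ + 360803) = √(-540*3/2 + 360803) = √(-810 + 360803) = √359993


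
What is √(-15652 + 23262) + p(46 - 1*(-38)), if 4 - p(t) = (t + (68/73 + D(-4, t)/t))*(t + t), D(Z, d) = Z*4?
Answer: -1038972/73 + √7610 ≈ -14145.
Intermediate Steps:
D(Z, d) = 4*Z
p(t) = 4 - 2*t*(68/73 + t - 16/t) (p(t) = 4 - (t + (68/73 + (4*(-4))/t))*(t + t) = 4 - (t + (68*(1/73) - 16/t))*2*t = 4 - (t + (68/73 - 16/t))*2*t = 4 - (68/73 + t - 16/t)*2*t = 4 - 2*t*(68/73 + t - 16/t))
√(-15652 + 23262) + p(46 - 1*(-38)) = √(-15652 + 23262) + (36 - 2*(46 - 1*(-38))² - 136*(46 - 1*(-38))/73) = √7610 + (36 - 2*(46 + 38)² - 136*(46 + 38)/73) = √7610 + (36 - 2*84² - 136/73*84) = √7610 + (36 - 2*7056 - 11424/73) = √7610 + (36 - 14112 - 11424/73) = √7610 - 1038972/73 = -1038972/73 + √7610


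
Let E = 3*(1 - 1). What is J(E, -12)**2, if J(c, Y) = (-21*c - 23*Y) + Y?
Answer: 69696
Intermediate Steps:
E = 0 (E = 3*0 = 0)
J(c, Y) = -22*Y - 21*c (J(c, Y) = (-23*Y - 21*c) + Y = -22*Y - 21*c)
J(E, -12)**2 = (-22*(-12) - 21*0)**2 = (264 + 0)**2 = 264**2 = 69696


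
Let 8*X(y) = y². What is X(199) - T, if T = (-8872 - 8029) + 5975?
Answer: 127009/8 ≈ 15876.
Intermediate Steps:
T = -10926 (T = -16901 + 5975 = -10926)
X(y) = y²/8
X(199) - T = (⅛)*199² - 1*(-10926) = (⅛)*39601 + 10926 = 39601/8 + 10926 = 127009/8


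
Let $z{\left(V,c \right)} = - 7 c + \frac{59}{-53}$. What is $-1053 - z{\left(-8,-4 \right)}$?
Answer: $- \frac{57234}{53} \approx -1079.9$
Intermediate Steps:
$z{\left(V,c \right)} = - \frac{59}{53} - 7 c$ ($z{\left(V,c \right)} = - 7 c + 59 \left(- \frac{1}{53}\right) = - 7 c - \frac{59}{53} = - \frac{59}{53} - 7 c$)
$-1053 - z{\left(-8,-4 \right)} = -1053 - \left(- \frac{59}{53} - -28\right) = -1053 - \left(- \frac{59}{53} + 28\right) = -1053 - \frac{1425}{53} = - \frac{57234}{53}$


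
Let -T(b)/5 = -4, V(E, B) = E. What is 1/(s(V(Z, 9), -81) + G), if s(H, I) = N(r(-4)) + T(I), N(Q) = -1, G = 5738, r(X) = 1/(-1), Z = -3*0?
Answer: 1/5757 ≈ 0.00017370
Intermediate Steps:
Z = 0
r(X) = -1
T(b) = 20 (T(b) = -5*(-4) = 20)
s(H, I) = 19 (s(H, I) = -1 + 20 = 19)
1/(s(V(Z, 9), -81) + G) = 1/(19 + 5738) = 1/5757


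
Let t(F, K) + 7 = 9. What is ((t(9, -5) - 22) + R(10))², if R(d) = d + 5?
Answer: 25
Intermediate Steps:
t(F, K) = 2 (t(F, K) = -7 + 9 = 2)
R(d) = 5 + d
((t(9, -5) - 22) + R(10))² = ((2 - 22) + (5 + 10))² = (-20 + 15)² = (-5)² = 25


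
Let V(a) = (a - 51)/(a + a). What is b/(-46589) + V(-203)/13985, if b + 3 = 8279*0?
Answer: 14433668/132264074495 ≈ 0.00010913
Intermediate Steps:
b = -3 (b = -3 + 8279*0 = -3 + 0 = -3)
V(a) = (-51 + a)/(2*a) (V(a) = (-51 + a)/((2*a)) = (-51 + a)*(1/(2*a)) = (-51 + a)/(2*a))
b/(-46589) + V(-203)/13985 = -3/(-46589) + ((1/2)*(-51 - 203)/(-203))/13985 = -3*(-1/46589) + ((1/2)*(-1/203)*(-254))*(1/13985) = 3/46589 + (127/203)*(1/13985) = 3/46589 + 127/2838955 = 14433668/132264074495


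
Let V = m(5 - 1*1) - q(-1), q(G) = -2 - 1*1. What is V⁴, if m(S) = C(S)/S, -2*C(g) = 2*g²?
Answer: 1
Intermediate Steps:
C(g) = -g²
m(S) = -S (m(S) = (-S²)/S = -S)
q(G) = -3 (q(G) = -2 - 1 = -3)
V = -1 (V = -(5 - 1*1) - 1*(-3) = -(5 - 1) + 3 = -1*4 + 3 = -4 + 3 = -1)
V⁴ = (-1)⁴ = 1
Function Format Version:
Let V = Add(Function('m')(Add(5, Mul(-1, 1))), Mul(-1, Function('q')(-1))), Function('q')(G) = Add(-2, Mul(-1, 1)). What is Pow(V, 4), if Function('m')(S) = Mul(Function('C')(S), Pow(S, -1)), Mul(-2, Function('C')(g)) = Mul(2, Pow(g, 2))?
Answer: 1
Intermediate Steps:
Function('C')(g) = Mul(-1, Pow(g, 2)) (Function('C')(g) = Mul(Rational(-1, 2), Mul(2, Pow(g, 2))) = Mul(-1, Pow(g, 2)))
Function('m')(S) = Mul(-1, S) (Function('m')(S) = Mul(Mul(-1, Pow(S, 2)), Pow(S, -1)) = Mul(-1, S))
Function('q')(G) = -3 (Function('q')(G) = Add(-2, -1) = -3)
V = -1 (V = Add(Mul(-1, Add(5, Mul(-1, 1))), Mul(-1, -3)) = Add(Mul(-1, Add(5, -1)), 3) = Add(Mul(-1, 4), 3) = Add(-4, 3) = -1)
Pow(V, 4) = Pow(-1, 4) = 1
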